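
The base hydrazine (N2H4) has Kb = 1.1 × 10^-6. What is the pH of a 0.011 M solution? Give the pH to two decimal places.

pH = 10.04

N2H4 + H2O ⇌ N2H5+ + OH-
Kb = x²/(0.011 − x) = 1.1 × 10^-6
Since Kb ≪ C₀, x ≈ √(Kb·C₀) = 1.10 × 10^-4 M.
(x/C₀ = 1% < 5%, so the approximation holds.)
pOH = −log(1.10 × 10^-4) = 3.96; pH = 14.00 − 3.96 = 10.04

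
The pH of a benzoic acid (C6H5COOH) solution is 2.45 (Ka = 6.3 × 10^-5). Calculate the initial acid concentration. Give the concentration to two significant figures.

C₀ = 2.0 × 10^-1 M

[H+] = 10^(-2.45) = 3.55 × 10^-3 M = x
Ka = x²/(C₀ − x) ⇒ C₀ = x + x²/Ka
C₀ = 3.55 × 10^-3 + (3.55 × 10^-3)²/(6.3 × 10^-5) = 2.04 × 10^-1 M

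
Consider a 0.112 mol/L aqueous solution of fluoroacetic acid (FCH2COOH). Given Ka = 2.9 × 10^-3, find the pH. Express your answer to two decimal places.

FCH2COOH ⇌ FCH2COO- + H+
From the ICE table, Ka = x²/(0.112 − x) = 2.9 × 10^-3.
x is not negligible relative to C₀; solve x² + 0.0029·x − 0.000325 = 0.
x = (−Ka + √(Ka² + 4·Ka·C₀))/2 = 1.66 × 10^-2 M
pH = −log[H+] = −log(1.66 × 10^-2) = 1.78

pH = 1.78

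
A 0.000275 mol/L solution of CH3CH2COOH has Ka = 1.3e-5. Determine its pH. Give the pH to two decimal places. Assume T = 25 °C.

CH3CH2COOH ⇌ CH3CH2COO- + H+
Let x = [H+] at equilibrium. Ka = x²/(0.000275 − x).
The 5% rule fails; solving x² + Ka·x − Ka·C₀ = 0 exactly:
x = (−Ka + √(Ka² + 4·Ka·C₀))/2 = 5.36 × 10^-5 M
pH = −log(5.36 × 10^-5) = 4.27

pH = 4.27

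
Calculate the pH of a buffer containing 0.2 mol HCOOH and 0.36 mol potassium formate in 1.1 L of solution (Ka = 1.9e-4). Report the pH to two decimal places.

pKa = −log(1.9 × 10^-4) = 3.721
Using pH = pKa + log([base]/[acid]) with [base]/[acid] = 0.36/0.2:
pH = 3.721 + (+0.255) = 3.98

pH = 3.98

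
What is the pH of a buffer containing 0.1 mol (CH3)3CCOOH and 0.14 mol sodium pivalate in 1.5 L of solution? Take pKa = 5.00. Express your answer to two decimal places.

pH = 5.15

Henderson–Hasselbalch: pH = pKa + log([(CH3)3CCOO-]/[(CH3)3CCOOH]) = 5.00 + log(0.14/0.1)
pH = 5.00 + (+0.146) = 5.15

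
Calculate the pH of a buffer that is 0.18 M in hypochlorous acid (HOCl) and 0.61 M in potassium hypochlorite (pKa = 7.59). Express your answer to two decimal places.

Using pH = pKa + log([base]/[acid]) with [base]/[acid] = 0.61/0.18:
pH = 7.59 + (+0.530) = 8.12

pH = 8.12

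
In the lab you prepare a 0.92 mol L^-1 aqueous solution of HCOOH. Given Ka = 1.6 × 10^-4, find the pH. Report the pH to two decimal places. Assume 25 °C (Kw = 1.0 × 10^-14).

pH = 1.92

HCOOH ⇌ HCOO- + H+
From the ICE table, Ka = [H+]²/(0.92 − [H+]) = 1.6 × 10^-4.
Neglecting [H+] in the denominator: [H+] = √(1.6 × 10^-4 × 0.92) = 1.21 × 10^-2 M
Check: 1.3% ionized — well under 5%, approximation valid.
pH = −log[H+] = −log(1.21 × 10^-2) = 1.92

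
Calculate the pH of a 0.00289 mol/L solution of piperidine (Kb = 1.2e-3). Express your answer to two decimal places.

pH = 11.13

C5H10NH + H2O ⇌ C5H10NH2+ + OH-
Kb = x²/(0.00289 − x) = 1.2 × 10^-3
Here C₀/Kb ≈ 2.41, so the small-x approximation fails. Use the quadratic:
x = [−0.0012 + √(0.0012² + 1.39e-05)]/2 = 1.36 × 10^-3 M
pOH = −log(1.36 × 10^-3) = 2.87; pH = 14.00 − 2.87 = 11.13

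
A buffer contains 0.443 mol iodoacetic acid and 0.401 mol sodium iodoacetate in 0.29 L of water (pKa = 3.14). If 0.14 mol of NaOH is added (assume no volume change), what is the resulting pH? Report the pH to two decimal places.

OH- converts ICH2COOH to ICH2COO-: ICH2COOH → 0.303 mol, ICH2COO- → 0.541 mol.
Henderson–Hasselbalch with mole ratio 0.541/0.303: pH = 3.14 + (+0.252)

pH = 3.39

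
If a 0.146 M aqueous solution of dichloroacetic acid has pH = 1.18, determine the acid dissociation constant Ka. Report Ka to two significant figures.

Ka = 5.5 × 10^-2

[H+] = 10^(-1.18) = 6.61 × 10^-2 M
At equilibrium [HA] = 0.146 − 6.61 × 10^-2 = 7.99 × 10^-2 M
Ka = [H+][A-]/[HA] = (6.61 × 10^-2)² / 7.99 × 10^-2 = 5.5 × 10^-2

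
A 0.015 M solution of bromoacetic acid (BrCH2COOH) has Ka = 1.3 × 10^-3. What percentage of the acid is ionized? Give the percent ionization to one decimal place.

BrCH2COOH ⇌ BrCH2COO- + H+; let x = [H+] at equilibrium.
Solve x² + 0.0013x − 1.95e-05 = 0 → x = 3.81 × 10^-3 M
Fraction ionized = 3.81 × 10^-3 / 0.015 = 0.2540 → 25.4%

25.4%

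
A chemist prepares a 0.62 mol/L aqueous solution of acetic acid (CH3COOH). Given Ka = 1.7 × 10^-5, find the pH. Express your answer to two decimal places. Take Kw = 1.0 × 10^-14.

pH = 2.49

CH3COOH ⇌ CH3COO- + H+
Ka = x²/(0.62 − x) = 1.7 × 10^-5
Neglecting x in the denominator: x = √(1.7 × 10^-5 × 0.62) = 3.25 × 10^-3 M
(x/C₀ = 0.52% < 5%, so the approximation holds.)
pH = −log[H+] = −log(3.25 × 10^-3) = 2.49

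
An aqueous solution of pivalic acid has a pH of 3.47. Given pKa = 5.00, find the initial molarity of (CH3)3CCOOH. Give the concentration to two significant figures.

C₀ = 1.2 × 10^-2 M

[H+] = 10^(-3.47) = 3.39 × 10^-4 M = x
Ka = 10^(−5.00) = 1.00 × 10^-5
Ka = x²/(C₀ − x) ⇒ C₀ = x + x²/Ka
C₀ = 3.39 × 10^-4 + (3.39 × 10^-4)²/(1.00 × 10^-5) = 1.18 × 10^-2 M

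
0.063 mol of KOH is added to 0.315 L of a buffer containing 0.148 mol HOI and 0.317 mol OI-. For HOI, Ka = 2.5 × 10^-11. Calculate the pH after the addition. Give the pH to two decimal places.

After neutralization: n(HOI) = 0.085 mol, n(OI-) = 0.38 mol.
pKa = −log(2.5 × 10^-11) = 10.602
Henderson–Hasselbalch with mole ratio 0.38/0.085: pH = 10.602 + (+0.650)

pH = 11.25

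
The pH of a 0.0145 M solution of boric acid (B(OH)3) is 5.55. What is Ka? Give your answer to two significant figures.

[H+] = 10^(-5.55) = 2.82 × 10^-6 M
At equilibrium [HA] = 0.0145 − 2.82 × 10^-6 = 1.45 × 10^-2 M
Ka = [H+][A-]/[HA] = (2.82 × 10^-6)² / 1.45 × 10^-2 = 5.5 × 10^-10

Ka = 5.5 × 10^-10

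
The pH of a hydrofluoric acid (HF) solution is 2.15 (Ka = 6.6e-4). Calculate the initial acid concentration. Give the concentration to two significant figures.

[H+] = 10^(-2.15) = 7.08 × 10^-3 M = x
Ka = x²/(C₀ − x) ⇒ C₀ = x + x²/Ka
C₀ = 7.08 × 10^-3 + (7.08 × 10^-3)²/(6.6 × 10^-4) = 8.30 × 10^-2 M

C₀ = 8.3 × 10^-2 M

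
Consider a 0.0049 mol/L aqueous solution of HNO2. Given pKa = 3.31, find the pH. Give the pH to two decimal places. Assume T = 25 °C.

HNO2 ⇌ NO2- + H+
Ka = 10^(−3.31) = 4.90 × 10^-4
Ka = x²/(0.0049 − x) = 4.90 × 10^-4
Here C₀/Ka ≈ 10, so the small-x approximation fails. Use the quadratic:
x = [−0.00049 + √(0.00049² + 9.6e-06)]/2 = 1.32 × 10^-3 M
pH = −log[H+] = −log(1.32 × 10^-3) = 2.88

pH = 2.88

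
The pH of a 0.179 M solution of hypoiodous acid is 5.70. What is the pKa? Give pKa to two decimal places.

[H+] = 10^(-5.70) = 2.00 × 10^-6 M
At equilibrium [HA] = 0.179 − 2.00 × 10^-6 = 1.79 × 10^-1 M
Ka = [H+][A-]/[HA] = (2.00 × 10^-6)² / 1.79 × 10^-1 = 2.23 × 10^-11
pKa = -log(2.23 × 10^-11) = 10.65

pKa = 10.65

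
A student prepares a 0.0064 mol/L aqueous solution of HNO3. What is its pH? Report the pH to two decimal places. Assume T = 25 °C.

pH = 2.19

HNO3 is a strong acid and dissociates completely, so [H+] = 0.0064 M.
pH = -log(0.0064) = 2.19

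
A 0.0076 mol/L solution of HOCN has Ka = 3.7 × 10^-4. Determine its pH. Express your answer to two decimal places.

pH = 2.82

HOCN ⇌ OCN- + H+
Ka = [H+]²/(0.0076 − [H+]) = 3.7 × 10^-4
Here C₀/Ka ≈ 20.5, so the small-[H+] approximation fails. Use the quadratic:
[H+] = [−0.00037 + √(0.00037² + 1.12e-05)]/2 = 1.50 × 10^-3 M
pH = −log[H+] = −log(1.50 × 10^-3) = 2.82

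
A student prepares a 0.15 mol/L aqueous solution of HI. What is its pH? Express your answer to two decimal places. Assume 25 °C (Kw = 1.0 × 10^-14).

pH = 0.82

HI is a strong acid and dissociates completely, so [H+] = 0.15 M.
pH = -log(0.15) = 0.82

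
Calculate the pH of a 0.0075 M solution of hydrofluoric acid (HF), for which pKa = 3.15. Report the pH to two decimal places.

HF ⇌ F- + H+
Ka = 10^(−3.15) = 7.08 × 10^-4
From the ICE table, Ka = [H+]²/(0.0075 − [H+]) = 7.08 × 10^-4.
The 5% rule fails; solving [H+]² + Ka·[H+] − Ka·C₀ = 0 exactly:
[H+] = (−Ka + √(Ka² + 4·Ka·C₀))/2 = 1.98 × 10^-3 M
pH = −log[H+] = −log(1.98 × 10^-3) = 2.70

pH = 2.70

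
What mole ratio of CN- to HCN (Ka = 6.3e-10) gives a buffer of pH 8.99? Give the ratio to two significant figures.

ratio = 0.62

pKa = -log(6.3 × 10^-10) = 9.201
pH = pKa + log(r) ⇒ log(r) = 8.99 − 9.201 = -0.211
r = [CN-]/[HCN] = 10^(-0.211) = 0.615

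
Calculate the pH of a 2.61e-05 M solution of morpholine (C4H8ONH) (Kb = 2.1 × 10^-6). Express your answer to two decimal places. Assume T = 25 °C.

pH = 8.81

C4H8ONH + H2O ⇌ C4H8ONH2+ + OH-
From the ICE table, Kb = x²/(2.61e-05 − x) = 2.1 × 10^-6.
The 5% rule fails; solving x² + Kb·x − Kb·C₀ = 0 exactly:
x = (−Kb + √(Kb² + 4·Kb·C₀))/2 = 6.43 × 10^-6 M
pOH = −log(6.43 × 10^-6) = 5.19; pH = 14.00 − 5.19 = 8.81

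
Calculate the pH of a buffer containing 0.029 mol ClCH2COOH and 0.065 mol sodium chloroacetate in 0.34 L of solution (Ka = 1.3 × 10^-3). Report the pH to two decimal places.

pH = 3.24

pKa = −log(1.3 × 10^-3) = 2.886
Henderson–Hasselbalch: pH = pKa + log([ClCH2COO-]/[ClCH2COOH]) = 2.886 + log(0.065/0.029)
pH = 2.886 + (+0.351) = 3.24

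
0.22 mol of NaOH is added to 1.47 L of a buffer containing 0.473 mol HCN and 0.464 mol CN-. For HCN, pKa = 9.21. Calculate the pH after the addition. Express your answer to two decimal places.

pH = 9.64

OH- converts HCN to CN-: HCN → 0.253 mol, CN- → 0.684 mol.
pH = pKa + log(n_CN-/n_HCN) = 9.21 + log(0.684/0.253) = 9.21 + (+0.432)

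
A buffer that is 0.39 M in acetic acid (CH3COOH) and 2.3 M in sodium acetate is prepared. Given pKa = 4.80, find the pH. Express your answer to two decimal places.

pH = 5.57

Using pH = pKa + log([base]/[acid]) with [base]/[acid] = 2.3/0.39:
pH = 4.80 + (+0.771) = 5.57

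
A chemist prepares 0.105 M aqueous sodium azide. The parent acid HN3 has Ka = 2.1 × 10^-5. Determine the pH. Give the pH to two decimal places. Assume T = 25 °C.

pH = 8.85

N3- is the conjugate base of the weak acid HN3.
Kb = Kw/Ka = 1.0×10^-14 / 2.1 × 10^-5 = 4.76 × 10^-10
From the ICE table, Kb = x²/(0.105 − x) = 4.76 × 10^-10.
Since Kb ≪ C₀, x ≈ √(Kb·C₀) = 7.07 × 10^-6 M.
(x/C₀ = 0.0067% < 5%, so the approximation holds.)
pOH = −log(7.07 × 10^-6) = 5.15; pH = 14.00 − 5.15 = 8.85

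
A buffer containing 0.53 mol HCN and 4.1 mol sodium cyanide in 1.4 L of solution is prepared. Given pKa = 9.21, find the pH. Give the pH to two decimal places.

pH = 10.10

Henderson–Hasselbalch: pH = pKa + log([CN-]/[HCN]) = 9.21 + log(4.1/0.53)
pH = 9.21 + (+0.889) = 10.10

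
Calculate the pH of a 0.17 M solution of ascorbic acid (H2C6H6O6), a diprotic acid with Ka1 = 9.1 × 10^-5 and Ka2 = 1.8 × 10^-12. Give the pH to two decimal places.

pH = 2.41

Since Ka1 ≫ Ka2, the first ionization dominates [H+].
Ka1 = x²/(0.17 − x) = 9.1 × 10^-5
x ≈ √(9.1 × 10^-5 × 0.17) = 3.93 × 10^-3 M
pH = −log(3.93 × 10^-3) = 2.41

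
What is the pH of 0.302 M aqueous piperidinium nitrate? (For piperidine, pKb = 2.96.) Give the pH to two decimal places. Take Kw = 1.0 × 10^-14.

pH = 5.78

C5H10NH2+ is the conjugate acid of the weak base C5H10NH.
Kb = 10^(−2.96) = 1.10 × 10^-3
Ka = Kw/Kb = 1.0×10^-14 / 1.10 × 10^-3 = 9.09 × 10^-12
From the ICE table, Ka = x²/(0.302 − x) = 9.09 × 10^-12.
Neglecting x in the denominator: x = √(9.09 × 10^-12 × 0.302) = 1.66 × 10^-6 M
pH = −log(1.66 × 10^-6) = 5.78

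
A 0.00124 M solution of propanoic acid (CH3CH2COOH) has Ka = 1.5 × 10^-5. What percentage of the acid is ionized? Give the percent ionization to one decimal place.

10.4%

CH3CH2COOH ⇌ CH3CH2COO- + H+; let x = [H+] at equilibrium.
Solve x² + 1.5e-05x − 1.86e-08 = 0 → x = 1.29 × 10^-4 M
% ionization = x/C₀ × 100% = 1.29 × 10^-4/0.00124 × 100% = 10.4%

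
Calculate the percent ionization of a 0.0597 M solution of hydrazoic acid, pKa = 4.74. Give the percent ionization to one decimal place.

HN3 ⇌ N3- + H+; let x = [H+] at equilibrium.
Ka = 10^(−4.74) = 1.82 × 10^-5
x ≈ √(Ka·C₀) = √(1.82 × 10^-5 × 0.0597) = 1.04 × 10^-3 M
% ionization = x/C₀ × 100% = 1.04 × 10^-3/0.0597 × 100% = 1.7%

1.7%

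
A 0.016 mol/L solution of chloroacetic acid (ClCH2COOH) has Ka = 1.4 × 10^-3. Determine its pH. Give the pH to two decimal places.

ClCH2COOH ⇌ ClCH2COO- + H+
From the ICE table, Ka = [H+]²/(0.016 − [H+]) = 1.4 × 10^-3.
[H+] is not negligible relative to C₀; solve [H+]² + 0.0014·[H+] − 2.24e-05 = 0.
[H+] = (−Ka + √(Ka² + 4·Ka·C₀))/2 = 4.08 × 10^-3 M
pH = −log(4.08 × 10^-3) = 2.39

pH = 2.39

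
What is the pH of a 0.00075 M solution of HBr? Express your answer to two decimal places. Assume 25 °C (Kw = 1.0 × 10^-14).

pH = 3.12

HBr is a strong acid and dissociates completely, so [H+] = 0.00075 M.
pH = -log(0.00075) = 3.12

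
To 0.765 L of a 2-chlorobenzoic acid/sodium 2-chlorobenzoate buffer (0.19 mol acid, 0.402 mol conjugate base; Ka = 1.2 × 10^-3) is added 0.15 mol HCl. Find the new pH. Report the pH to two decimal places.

pH = 2.79

After neutralization: n(ClC6H4COOH) = 0.34 mol, n(ClC6H4COO-) = 0.252 mol.
pKa = −log(1.2 × 10^-3) = 2.921
pH = pKa + log(n_ClC6H4COO-/n_ClC6H4COOH) = 2.921 + log(0.252/0.34) = 2.921 + (-0.130)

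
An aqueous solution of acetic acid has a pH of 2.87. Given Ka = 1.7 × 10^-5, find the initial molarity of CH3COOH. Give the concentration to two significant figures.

[H+] = 10^(-2.87) = 1.35 × 10^-3 M = x
Ka = x²/(C₀ − x) ⇒ C₀ = x + x²/Ka
C₀ = 1.35 × 10^-3 + (1.35 × 10^-3)²/(1.7 × 10^-5) = 1.09 × 10^-1 M

C₀ = 1.1 × 10^-1 M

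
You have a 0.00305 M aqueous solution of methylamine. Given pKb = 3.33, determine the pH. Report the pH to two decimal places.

pH = 10.99

CH3NH2 + H2O ⇌ CH3NH3+ + OH-
Kb = 10^(−3.33) = 4.68 × 10^-4
Kb = [OH-]²/(0.00305 − [OH-]) = 4.68 × 10^-4
Here C₀/Kb ≈ 6.52, so the small-[OH-] approximation fails. Use the quadratic:
[OH-] = [−0.000468 + √(0.000468² + 5.71e-06)]/2 = 9.83 × 10^-4 M
pOH = 3.01, so pH = 14.00 − pOH = 10.99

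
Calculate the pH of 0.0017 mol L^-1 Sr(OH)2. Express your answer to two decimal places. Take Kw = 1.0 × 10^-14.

Sr(OH)2 is a strong base (each formula unit releases 2 OH-); [OH-] = 0.0034 M.
pOH = -log(0.0034) = 2.47
pH = 14.00 - 2.47 = 11.53

pH = 11.53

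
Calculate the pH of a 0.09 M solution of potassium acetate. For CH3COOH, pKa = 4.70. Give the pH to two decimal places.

CH3COO- is the conjugate base of the weak acid CH3COOH.
Ka = 10^(−4.70) = 2.00 × 10^-5
Kb = Kw/Ka = 1.0×10^-14 / 2.00 × 10^-5 = 5.00 × 10^-10
From the ICE table, Kb = [OH-]²/(0.09 − [OH-]) = 5.00 × 10^-10.
Since Kb ≪ C₀, [OH-] ≈ √(Kb·C₀) = 6.71 × 10^-6 M.
Check: 0.0075% ionized — well under 5%, approximation valid.
pOH = −log(6.71 × 10^-6) = 5.17; pH = 14.00 − 5.17 = 8.83

pH = 8.83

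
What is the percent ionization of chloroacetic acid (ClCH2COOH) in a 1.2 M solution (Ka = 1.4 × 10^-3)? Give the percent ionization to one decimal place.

3.4%

ClCH2COOH ⇌ ClCH2COO- + H+; let x = [H+] at equilibrium.
x ≈ √(Ka·C₀) = √(1.4 × 10^-3 × 1.2) = 4.10 × 10^-2 M
% ionization = x/C₀ × 100% = 4.10 × 10^-2/1.2 × 100% = 3.4%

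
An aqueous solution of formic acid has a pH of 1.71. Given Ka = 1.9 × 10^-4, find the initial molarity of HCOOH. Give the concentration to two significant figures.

C₀ = 2.0 M

[H+] = 10^(-1.71) = 1.95 × 10^-2 M = x
Ka = x²/(C₀ − x) ⇒ C₀ = x + x²/Ka
C₀ = 1.95 × 10^-2 + (1.95 × 10^-2)²/(1.9 × 10^-4) = 2.02 M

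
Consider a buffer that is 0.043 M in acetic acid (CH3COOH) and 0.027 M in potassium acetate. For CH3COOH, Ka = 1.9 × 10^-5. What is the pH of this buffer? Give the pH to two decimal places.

pKa = −log(1.9 × 10^-5) = 4.721
pH = pKa + log([A⁻]/[HA]) = 4.721 + log(0.027/0.043)
pH = 4.721 + (-0.202) = 4.52

pH = 4.52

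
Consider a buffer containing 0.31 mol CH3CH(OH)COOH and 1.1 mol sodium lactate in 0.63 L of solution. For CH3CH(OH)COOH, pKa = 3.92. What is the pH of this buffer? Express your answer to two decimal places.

pH = 4.47

pH = pKa + log([A⁻]/[HA]) = 3.92 + log(1.1/0.31)
pH = 3.92 + (+0.550) = 4.47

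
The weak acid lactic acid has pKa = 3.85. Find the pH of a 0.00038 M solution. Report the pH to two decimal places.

CH3CH(OH)COOH ⇌ CH3CH(OH)COO- + H+
Ka = 10^(−3.85) = 1.41 × 10^-4
Let x = [H+] at equilibrium. Ka = x²/(0.00038 − x).
x is not negligible relative to C₀; solve x² + 0.000141·x − 5.36e-08 = 0.
x = [−0.000141 + √(0.000141² + 2.14e-07)]/2 = 1.71 × 10^-4 M
pH = −log(1.71 × 10^-4) = 3.77

pH = 3.77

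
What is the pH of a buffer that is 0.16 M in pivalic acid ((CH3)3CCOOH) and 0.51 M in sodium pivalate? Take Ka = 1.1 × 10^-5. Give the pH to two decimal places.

pKa = −log(1.1 × 10^-5) = 4.959
pH = pKa + log([A⁻]/[HA]) = 4.959 + log(0.51/0.16)
pH = 4.959 + (+0.503) = 5.46

pH = 5.46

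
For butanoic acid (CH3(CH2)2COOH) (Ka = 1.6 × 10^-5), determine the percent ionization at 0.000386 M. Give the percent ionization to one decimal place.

18.4%

CH3(CH2)2COOH ⇌ CH3(CH2)2COO- + H+; let x = [H+] at equilibrium.
Solve x² + 1.6e-05x − 6.18e-09 = 0 → x = 7.10 × 10^-5 M
Fraction ionized = 7.10 × 10^-5 / 0.000386 = 0.1839 → 18.4%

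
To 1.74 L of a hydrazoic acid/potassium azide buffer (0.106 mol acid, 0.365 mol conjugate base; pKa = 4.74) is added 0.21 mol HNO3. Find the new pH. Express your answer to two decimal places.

Added H+ converts N3- to HN3: HN3 → 0.316 mol, N3- → 0.155 mol.
Henderson–Hasselbalch with mole ratio 0.155/0.316: pH = 4.74 + (-0.309)

pH = 4.43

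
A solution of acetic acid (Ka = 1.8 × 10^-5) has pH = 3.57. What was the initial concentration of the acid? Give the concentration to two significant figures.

[H+] = 10^(-3.57) = 2.69 × 10^-4 M = x
Ka = x²/(C₀ − x) ⇒ C₀ = x + x²/Ka
C₀ = 2.69 × 10^-4 + (2.69 × 10^-4)²/(1.8 × 10^-5) = 4.29 × 10^-3 M

C₀ = 4.3 × 10^-3 M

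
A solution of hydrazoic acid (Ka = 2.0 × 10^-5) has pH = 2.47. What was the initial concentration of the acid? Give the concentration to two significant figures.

[H+] = 10^(-2.47) = 3.39 × 10^-3 M = x
Ka = x²/(C₀ − x) ⇒ C₀ = x + x²/Ka
C₀ = 3.39 × 10^-3 + (3.39 × 10^-3)²/(2.0 × 10^-5) = 5.78 × 10^-1 M

C₀ = 5.8 × 10^-1 M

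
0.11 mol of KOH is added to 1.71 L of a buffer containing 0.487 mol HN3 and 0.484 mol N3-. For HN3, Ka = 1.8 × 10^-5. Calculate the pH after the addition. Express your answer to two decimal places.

pH = 4.94

OH- converts HN3 to N3-: HN3 → 0.377 mol, N3- → 0.594 mol.
pKa = −log(1.8 × 10^-5) = 4.745
Henderson–Hasselbalch with mole ratio 0.594/0.377: pH = 4.745 + (+0.197)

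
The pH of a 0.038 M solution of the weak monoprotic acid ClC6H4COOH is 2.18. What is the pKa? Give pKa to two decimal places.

pKa = 2.86

[H+] = 10^(-2.18) = 6.61 × 10^-3 M
At equilibrium [HA] = 0.038 − 6.61 × 10^-3 = 3.14 × 10^-2 M
Ka = [H+][A-]/[HA] = (6.61 × 10^-3)² / 3.14 × 10^-2 = 1.39 × 10^-3
pKa = -log(1.39 × 10^-3) = 2.86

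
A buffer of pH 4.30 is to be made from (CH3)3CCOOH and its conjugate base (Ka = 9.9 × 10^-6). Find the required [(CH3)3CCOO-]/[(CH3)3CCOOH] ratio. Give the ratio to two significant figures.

pKa = -log(9.9 × 10^-6) = 5.004
pH = pKa + log(r) ⇒ log(r) = 4.30 − 5.004 = -0.704
r = [(CH3)3CCOO-]/[(CH3)3CCOOH] = 10^(-0.704) = 0.198

ratio = 0.20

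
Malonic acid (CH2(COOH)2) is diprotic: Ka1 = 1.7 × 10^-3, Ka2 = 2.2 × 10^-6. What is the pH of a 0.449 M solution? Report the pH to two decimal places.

Ka1 ≫ Ka2, so treat the first dissociation as the only significant source of H+.
Ka1 = x²/(0.449 − x) = 1.7 × 10^-3
Solving the quadratic: x = (−Ka1 + √(Ka1² + 4·Ka1·C₀))/2 = 2.68 × 10^-2 M
pH = −log(2.68 × 10^-2) = 1.57

pH = 1.57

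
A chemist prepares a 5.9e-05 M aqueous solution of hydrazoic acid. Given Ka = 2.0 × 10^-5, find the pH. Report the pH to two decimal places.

pH = 4.59

HN3 ⇌ N3- + H+
From the ICE table, Ka = [H+]²/(5.9e-05 − [H+]) = 2.0 × 10^-5.
The 5% rule fails; solving [H+]² + Ka·[H+] − Ka·C₀ = 0 exactly:
[H+] = (−Ka + √(Ka² + 4·Ka·C₀))/2 = 2.58 × 10^-5 M
pH = −log[H+] = −log(2.58 × 10^-5) = 4.59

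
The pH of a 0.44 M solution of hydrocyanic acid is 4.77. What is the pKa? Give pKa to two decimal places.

[H+] = 10^(-4.77) = 1.70 × 10^-5 M
At equilibrium [HA] = 0.44 − 1.70 × 10^-5 = 4.40 × 10^-1 M
Ka = [H+][A-]/[HA] = (1.70 × 10^-5)² / 4.40 × 10^-1 = 6.57 × 10^-10
pKa = -log(6.57 × 10^-10) = 9.18

pKa = 9.18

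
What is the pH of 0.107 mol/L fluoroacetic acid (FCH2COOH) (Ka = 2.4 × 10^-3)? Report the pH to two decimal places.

pH = 1.83

FCH2COOH ⇌ FCH2COO- + H+
From the ICE table, Ka = x²/(0.107 − x) = 2.4 × 10^-3.
The 5% rule fails; solving x² + Ka·x − Ka·C₀ = 0 exactly:
x = [−0.0024 + √(0.0024² + 0.00103)]/2 = 1.49 × 10^-2 M
pH = −log[H+] = −log(1.49 × 10^-2) = 1.83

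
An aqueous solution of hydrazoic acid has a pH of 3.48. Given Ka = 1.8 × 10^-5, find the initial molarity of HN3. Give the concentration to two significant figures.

C₀ = 6.4 × 10^-3 M

[H+] = 10^(-3.48) = 3.31 × 10^-4 M = x
Ka = x²/(C₀ − x) ⇒ C₀ = x + x²/Ka
C₀ = 3.31 × 10^-4 + (3.31 × 10^-4)²/(1.8 × 10^-5) = 6.42 × 10^-3 M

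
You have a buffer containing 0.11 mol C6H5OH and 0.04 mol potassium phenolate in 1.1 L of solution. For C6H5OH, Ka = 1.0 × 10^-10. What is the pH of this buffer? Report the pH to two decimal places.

pH = 9.56

pKa = −log(1.0 × 10^-10) = 10.000
Using pH = pKa + log([base]/[acid]) with [base]/[acid] = 0.04/0.11:
pH = 10.000 + (-0.439) = 9.56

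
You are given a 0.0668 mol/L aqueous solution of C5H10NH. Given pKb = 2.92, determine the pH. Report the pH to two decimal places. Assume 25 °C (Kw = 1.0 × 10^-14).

pH = 11.92

C5H10NH + H2O ⇌ C5H10NH2+ + OH-
Kb = 10^(−2.92) = 1.20 × 10^-3
Kb = x²/(0.0668 − x) = 1.20 × 10^-3
Here C₀/Kb ≈ 55.7, so the small-x approximation fails. Use the quadratic:
x = (−Kb + √(Kb² + 4·Kb·C₀))/2 = 8.37 × 10^-3 M
pOH = 2.08, so pH = 14.00 − pOH = 11.92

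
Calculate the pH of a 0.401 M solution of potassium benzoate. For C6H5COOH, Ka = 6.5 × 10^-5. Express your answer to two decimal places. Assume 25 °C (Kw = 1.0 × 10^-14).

C6H5COO- is the conjugate base of the weak acid C6H5COOH.
Kb = Kw/Ka = 1.0×10^-14 / 6.5 × 10^-5 = 1.54 × 10^-10
From the ICE table, Kb = x²/(0.401 − x) = 1.54 × 10^-10.
Assume x ≪ 0.401: x ≈ √(1.54 × 10^-10 × 0.401) = 7.86 × 10^-6 M
Check: 0.002% ionized — well under 5%, approximation valid.
pOH = −log(7.86 × 10^-6) = 5.10; pH = 14.00 − 5.10 = 8.90

pH = 8.90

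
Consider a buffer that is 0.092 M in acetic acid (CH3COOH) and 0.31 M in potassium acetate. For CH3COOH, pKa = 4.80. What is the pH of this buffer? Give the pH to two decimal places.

pH = 5.33

pH = pKa + log([A⁻]/[HA]) = 4.80 + log(0.31/0.092)
pH = 4.80 + (+0.528) = 5.33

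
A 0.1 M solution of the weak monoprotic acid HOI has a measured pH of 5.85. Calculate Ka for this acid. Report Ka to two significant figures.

Ka = 2.0 × 10^-11

[H+] = 10^(-5.85) = 1.41 × 10^-6 M
At equilibrium [HA] = 0.1 − 1.41 × 10^-6 = 1.00 × 10^-1 M
Ka = [H+][A-]/[HA] = (1.41 × 10^-6)² / 1.00 × 10^-1 = 2.0 × 10^-11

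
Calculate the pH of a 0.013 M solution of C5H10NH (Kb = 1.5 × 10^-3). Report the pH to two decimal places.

pH = 11.57

C5H10NH + H2O ⇌ C5H10NH2+ + OH-
From the ICE table, Kb = [OH-]²/(0.013 − [OH-]) = 1.5 × 10^-3.
[OH-] is not negligible relative to C₀; solve [OH-]² + 0.0015·[OH-] − 1.95e-05 = 0.
[OH-] = [−0.0015 + √(0.0015² + 7.8e-05)]/2 = 3.73 × 10^-3 M
pOH = −log(3.73 × 10^-3) = 2.43; pH = 14.00 − 2.43 = 11.57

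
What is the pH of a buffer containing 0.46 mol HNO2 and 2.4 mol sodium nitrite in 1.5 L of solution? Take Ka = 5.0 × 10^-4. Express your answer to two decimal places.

pH = 4.02

pKa = −log(5.0 × 10^-4) = 3.301
Using pH = pKa + log([base]/[acid]) with [base]/[acid] = 2.4/0.46:
pH = 3.301 + (+0.717) = 4.02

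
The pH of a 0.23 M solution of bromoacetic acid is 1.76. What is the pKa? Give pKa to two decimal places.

[H+] = 10^(-1.76) = 1.74 × 10^-2 M
At equilibrium [HA] = 0.23 − 1.74 × 10^-2 = 2.13 × 10^-1 M
Ka = [H+][A-]/[HA] = (1.74 × 10^-2)² / 2.13 × 10^-1 = 1.42 × 10^-3
pKa = -log(1.42 × 10^-3) = 2.85

pKa = 2.85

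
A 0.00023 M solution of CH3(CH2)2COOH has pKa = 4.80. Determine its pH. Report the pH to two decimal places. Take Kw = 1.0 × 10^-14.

CH3(CH2)2COOH ⇌ CH3(CH2)2COO- + H+
Ka = 10^(−4.80) = 1.58 × 10^-5
Ka = [H+]²/(0.00023 − [H+]) = 1.58 × 10^-5
The 5% rule fails; solving [H+]² + Ka·[H+] − Ka·C₀ = 0 exactly:
[H+] = [−1.58e-05 + √(1.58e-05² + 1.45e-08)]/2 = 5.29 × 10^-5 M
pH = −log[H+] = −log(5.29 × 10^-5) = 4.28

pH = 4.28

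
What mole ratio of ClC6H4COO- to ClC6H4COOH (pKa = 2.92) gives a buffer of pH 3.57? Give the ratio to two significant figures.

ratio = 4.5

pH = pKa + log(r) ⇒ log(r) = 3.57 − 2.92 = +0.65
r = [ClC6H4COO-]/[ClC6H4COOH] = 10^(+0.65) = 4.47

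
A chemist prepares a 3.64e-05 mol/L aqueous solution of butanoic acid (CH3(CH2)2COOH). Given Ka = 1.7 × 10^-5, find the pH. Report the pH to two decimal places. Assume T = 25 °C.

CH3(CH2)2COOH ⇌ CH3(CH2)2COO- + H+
From the ICE table, Ka = [H+]²/(3.64e-05 − [H+]) = 1.7 × 10^-5.
The 5% rule fails; solving [H+]² + Ka·[H+] − Ka·C₀ = 0 exactly:
[H+] = [−1.7e-05 + √(1.7e-05² + 2.48e-09)]/2 = 1.78 × 10^-5 M
pH = −log(1.78 × 10^-5) = 4.75

pH = 4.75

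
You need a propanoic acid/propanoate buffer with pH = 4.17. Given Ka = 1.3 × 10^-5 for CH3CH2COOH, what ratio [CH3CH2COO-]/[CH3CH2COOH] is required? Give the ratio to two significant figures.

ratio = 0.19

pKa = -log(1.3 × 10^-5) = 4.886
pH = pKa + log(r) ⇒ log(r) = 4.17 − 4.886 = -0.716
r = [CH3CH2COO-]/[CH3CH2COOH] = 10^(-0.716) = 0.192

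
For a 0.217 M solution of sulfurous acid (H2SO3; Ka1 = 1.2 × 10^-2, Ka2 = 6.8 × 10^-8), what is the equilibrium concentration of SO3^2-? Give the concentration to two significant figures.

6.8 × 10^-8 M

First ionization gives [H+] ≈ [HSO3-] = 4.54 × 10^-2 M.
Second step: Ka2 = [H+][SO3^2-]/[HSO3-] ≈ [SO3^2-] (since [H+] ≈ [HSO3-]).
So [SO3^2-] ≈ Ka2.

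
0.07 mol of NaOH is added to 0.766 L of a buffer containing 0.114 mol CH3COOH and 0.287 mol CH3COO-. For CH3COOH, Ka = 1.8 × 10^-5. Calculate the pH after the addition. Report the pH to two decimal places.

After neutralization: n(CH3COOH) = 0.044 mol, n(CH3COO-) = 0.357 mol.
pKa = −log(1.8 × 10^-5) = 4.745
pH = pKa + log([A⁻]/[HA]) = 4.745 + log(0.357/0.044) = 4.745 +0.909

pH = 5.65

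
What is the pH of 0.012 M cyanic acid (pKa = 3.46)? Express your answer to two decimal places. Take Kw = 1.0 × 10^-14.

HOCN ⇌ OCN- + H+
Ka = 10^(−3.46) = 3.47 × 10^-4
From the ICE table, Ka = [H+]²/(0.012 − [H+]) = 3.47 × 10^-4.
The 5% rule fails; solving [H+]² + Ka·[H+] − Ka·C₀ = 0 exactly:
[H+] = [−0.000347 + √(0.000347² + 1.67e-05)]/2 = 1.87 × 10^-3 M
pH = −log(1.87 × 10^-3) = 2.73

pH = 2.73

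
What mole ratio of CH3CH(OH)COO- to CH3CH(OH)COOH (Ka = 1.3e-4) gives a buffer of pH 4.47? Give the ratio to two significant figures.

ratio = 3.8

pKa = -log(1.3 × 10^-4) = 3.886
pH = pKa + log(r) ⇒ log(r) = 4.47 − 3.886 = +0.584
r = [CH3CH(OH)COO-]/[CH3CH(OH)COOH] = 10^(+0.584) = 3.84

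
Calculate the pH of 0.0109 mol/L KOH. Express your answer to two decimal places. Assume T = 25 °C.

KOH is a strong base; [OH-] = 0.0109 M.
pOH = -log(0.0109) = 1.96
pH = 14.00 - 1.96 = 12.04

pH = 12.04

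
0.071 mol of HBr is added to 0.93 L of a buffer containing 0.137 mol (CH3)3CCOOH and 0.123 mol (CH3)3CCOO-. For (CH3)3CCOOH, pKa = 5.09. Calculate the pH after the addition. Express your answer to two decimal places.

Added H+ converts (CH3)3CCOO- to (CH3)3CCOOH: (CH3)3CCOOH → 0.208 mol, (CH3)3CCOO- → 0.052 mol.
pH = pKa + log([A⁻]/[HA]) = 5.09 + log(0.052/0.208) = 5.09 -0.602

pH = 4.49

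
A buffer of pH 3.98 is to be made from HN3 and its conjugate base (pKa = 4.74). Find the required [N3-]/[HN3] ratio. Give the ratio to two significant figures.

pH = pKa + log(r) ⇒ log(r) = 3.98 − 4.74 = -0.76
r = [N3-]/[HN3] = 10^(-0.76) = 0.174

ratio = 0.17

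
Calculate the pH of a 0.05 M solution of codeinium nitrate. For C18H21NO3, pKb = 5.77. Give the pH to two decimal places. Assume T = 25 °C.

pH = 4.77

C18H22NO3+ is the conjugate acid of the weak base C18H21NO3.
Kb = 10^(−5.77) = 1.70 × 10^-6
Ka = Kw/Kb = 1.0×10^-14 / 1.70 × 10^-6 = 5.88 × 10^-9
Ka = [H+]²/(0.05 − [H+]) = 5.88 × 10^-9
Neglecting [H+] in the denominator: [H+] = √(5.88 × 10^-9 × 0.05) = 1.71 × 10^-5 M
Check: 0.034% ionized — well under 5%, approximation valid.
pH = −log[H+] = −log(1.71 × 10^-5) = 4.77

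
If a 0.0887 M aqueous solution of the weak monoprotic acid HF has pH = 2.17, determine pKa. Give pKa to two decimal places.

[H+] = 10^(-2.17) = 6.76 × 10^-3 M
At equilibrium [HA] = 0.0887 − 6.76 × 10^-3 = 8.19 × 10^-2 M
Ka = [H+][A-]/[HA] = (6.76 × 10^-3)² / 8.19 × 10^-2 = 5.58 × 10^-4
pKa = -log(5.58 × 10^-4) = 3.25

pKa = 3.25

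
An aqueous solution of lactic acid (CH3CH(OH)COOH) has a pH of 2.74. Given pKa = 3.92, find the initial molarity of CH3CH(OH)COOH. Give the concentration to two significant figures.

[H+] = 10^(-2.74) = 1.82 × 10^-3 M = x
Ka = 10^(−3.92) = 1.20 × 10^-4
Ka = x²/(C₀ − x) ⇒ C₀ = x + x²/Ka
C₀ = 1.82 × 10^-3 + (1.82 × 10^-3)²/(1.20 × 10^-4) = 2.94 × 10^-2 M

C₀ = 2.9 × 10^-2 M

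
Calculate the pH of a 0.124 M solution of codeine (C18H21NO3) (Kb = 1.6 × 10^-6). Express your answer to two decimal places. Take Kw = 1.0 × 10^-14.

C18H21NO3 + H2O ⇌ C18H22NO3+ + OH-
Kb = [OH-]²/(0.124 − [OH-]) = 1.6 × 10^-6
Neglecting [OH-] in the denominator: [OH-] = √(1.6 × 10^-6 × 0.124) = 4.45 × 10^-4 M
Check: 0.36% ionized — well under 5%, approximation valid.
pOH = −log(4.45 × 10^-4) = 3.35; pH = 14.00 − 3.35 = 10.65

pH = 10.65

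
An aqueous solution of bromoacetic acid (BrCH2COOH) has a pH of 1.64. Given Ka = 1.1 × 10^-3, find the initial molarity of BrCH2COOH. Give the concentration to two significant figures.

[H+] = 10^(-1.64) = 2.29 × 10^-2 M = x
Ka = x²/(C₀ − x) ⇒ C₀ = x + x²/Ka
C₀ = 2.29 × 10^-2 + (2.29 × 10^-2)²/(1.1 × 10^-3) = 5.00 × 10^-1 M

C₀ = 5.0 × 10^-1 M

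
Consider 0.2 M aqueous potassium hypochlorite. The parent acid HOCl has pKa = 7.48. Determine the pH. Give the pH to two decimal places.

OCl- is the conjugate base of the weak acid HOCl.
Ka = 10^(−7.48) = 3.31 × 10^-8
Kb = Kw/Ka = 1.0×10^-14 / 3.31 × 10^-8 = 3.02 × 10^-7
Let x = [OH-] at equilibrium. Kb = x²/(0.2 − x).
Neglecting x in the denominator: x = √(3.02 × 10^-7 × 0.2) = 2.46 × 10^-4 M
pOH = −log(2.46 × 10^-4) = 3.61; pH = 14.00 − 3.61 = 10.39

pH = 10.39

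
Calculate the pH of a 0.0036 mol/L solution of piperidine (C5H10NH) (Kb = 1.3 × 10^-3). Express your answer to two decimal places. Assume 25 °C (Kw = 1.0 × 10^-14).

C5H10NH + H2O ⇌ C5H10NH2+ + OH-
From the ICE table, Kb = [OH-]²/(0.0036 − [OH-]) = 1.3 × 10^-3.
Here C₀/Kb ≈ 2.77, so the small-[OH-] approximation fails. Use the quadratic:
[OH-] = (−Kb + √(Kb² + 4·Kb·C₀))/2 = 1.61 × 10^-3 M
pOH = 2.79, so pH = 14.00 − pOH = 11.21

pH = 11.21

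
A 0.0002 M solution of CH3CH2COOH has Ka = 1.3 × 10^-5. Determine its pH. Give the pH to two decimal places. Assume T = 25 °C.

CH3CH2COOH ⇌ CH3CH2COO- + H+
Ka = x²/(0.0002 − x) = 1.3 × 10^-5
Here C₀/Ka ≈ 15.4, so the small-x approximation fails. Use the quadratic:
x = [−1.3e-05 + √(1.3e-05² + 1.04e-08)]/2 = 4.49 × 10^-5 M
pH = −log[H+] = −log(4.49 × 10^-5) = 4.35

pH = 4.35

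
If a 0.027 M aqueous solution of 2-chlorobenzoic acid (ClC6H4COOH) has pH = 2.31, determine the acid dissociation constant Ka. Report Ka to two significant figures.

[H+] = 10^(-2.31) = 4.90 × 10^-3 M
At equilibrium [HA] = 0.027 − 4.90 × 10^-3 = 2.21 × 10^-2 M
Ka = [H+][A-]/[HA] = (4.90 × 10^-3)² / 2.21 × 10^-2 = 1.1 × 10^-3

Ka = 1.1 × 10^-3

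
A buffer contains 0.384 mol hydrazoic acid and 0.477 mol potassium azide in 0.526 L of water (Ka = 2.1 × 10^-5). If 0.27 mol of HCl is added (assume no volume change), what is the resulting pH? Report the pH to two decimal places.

pH = 4.18

Added H+ converts N3- to HN3: HN3 → 0.654 mol, N3- → 0.207 mol.
pKa = −log(2.1 × 10^-5) = 4.678
pH = pKa + log(n_N3-/n_HN3) = 4.678 + log(0.207/0.654) = 4.678 + (-0.500)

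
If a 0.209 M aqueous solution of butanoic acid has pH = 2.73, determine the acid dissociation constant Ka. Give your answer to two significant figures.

[H+] = 10^(-2.73) = 1.86 × 10^-3 M
At equilibrium [HA] = 0.209 − 1.86 × 10^-3 = 2.07 × 10^-1 M
Ka = [H+][A-]/[HA] = (1.86 × 10^-3)² / 2.07 × 10^-1 = 1.7 × 10^-5

Ka = 1.7 × 10^-5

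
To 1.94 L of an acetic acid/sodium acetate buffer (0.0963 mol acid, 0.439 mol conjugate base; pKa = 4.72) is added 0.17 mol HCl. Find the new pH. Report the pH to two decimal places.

After neutralization: n(CH3COOH) = 0.266 mol, n(CH3COO-) = 0.269 mol.
Henderson–Hasselbalch with mole ratio 0.269/0.266: pH = 4.72 + (+0.005)

pH = 4.72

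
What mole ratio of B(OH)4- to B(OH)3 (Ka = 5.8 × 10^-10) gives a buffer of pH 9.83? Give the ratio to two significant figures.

ratio = 3.9

pKa = -log(5.8 × 10^-10) = 9.237
pH = pKa + log(r) ⇒ log(r) = 9.83 − 9.237 = +0.593
r = [B(OH)4-]/[B(OH)3] = 10^(+0.593) = 3.92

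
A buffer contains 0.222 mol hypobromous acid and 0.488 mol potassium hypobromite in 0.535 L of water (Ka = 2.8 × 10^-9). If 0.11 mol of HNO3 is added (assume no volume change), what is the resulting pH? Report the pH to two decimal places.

Added H+ converts OBr- to HOBr: HOBr → 0.332 mol, OBr- → 0.378 mol.
pKa = −log(2.8 × 10^-9) = 8.553
pH = pKa + log(n_OBr-/n_HOBr) = 8.553 + log(0.378/0.332) = 8.553 + (+0.056)

pH = 8.61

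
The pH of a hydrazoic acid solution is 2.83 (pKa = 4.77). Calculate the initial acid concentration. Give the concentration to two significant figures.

C₀ = 1.3 × 10^-1 M

[H+] = 10^(-2.83) = 1.48 × 10^-3 M = x
Ka = 10^(−4.77) = 1.70 × 10^-5
Ka = x²/(C₀ − x) ⇒ C₀ = x + x²/Ka
C₀ = 1.48 × 10^-3 + (1.48 × 10^-3)²/(1.70 × 10^-5) = 1.30 × 10^-1 M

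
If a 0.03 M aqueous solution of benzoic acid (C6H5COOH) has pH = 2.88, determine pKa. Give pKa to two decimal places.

[H+] = 10^(-2.88) = 1.32 × 10^-3 M
At equilibrium [HA] = 0.03 − 1.32 × 10^-3 = 2.87 × 10^-2 M
Ka = [H+][A-]/[HA] = (1.32 × 10^-3)² / 2.87 × 10^-2 = 6.07 × 10^-5
pKa = -log(6.07 × 10^-5) = 4.22

pKa = 4.22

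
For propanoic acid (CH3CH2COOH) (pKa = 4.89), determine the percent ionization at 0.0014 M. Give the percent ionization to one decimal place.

9.1%

CH3CH2COOH ⇌ CH3CH2COO- + H+; let x = [H+] at equilibrium.
Ka = 10^(−4.89) = 1.29 × 10^-5
Ka = x²/(C₀ − x); solving the quadratic gives x = 1.28 × 10^-4 M.
% ionization = x/C₀ × 100% = 1.28 × 10^-4/0.0014 × 100% = 9.1%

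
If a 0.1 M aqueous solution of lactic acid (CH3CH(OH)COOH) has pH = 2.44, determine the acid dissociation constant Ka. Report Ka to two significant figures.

[H+] = 10^(-2.44) = 3.63 × 10^-3 M
At equilibrium [HA] = 0.1 − 3.63 × 10^-3 = 9.64 × 10^-2 M
Ka = [H+][A-]/[HA] = (3.63 × 10^-3)² / 9.64 × 10^-2 = 1.4 × 10^-4

Ka = 1.4 × 10^-4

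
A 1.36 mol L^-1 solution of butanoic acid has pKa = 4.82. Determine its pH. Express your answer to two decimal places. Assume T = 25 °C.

CH3(CH2)2COOH ⇌ CH3(CH2)2COO- + H+
Ka = 10^(−4.82) = 1.51 × 10^-5
Let x = [H+] at equilibrium. Ka = x²/(1.36 − x).
Since Ka ≪ C₀, x ≈ √(Ka·C₀) = 4.53 × 10^-3 M.
pH = −log[H+] = −log(4.53 × 10^-3) = 2.34

pH = 2.34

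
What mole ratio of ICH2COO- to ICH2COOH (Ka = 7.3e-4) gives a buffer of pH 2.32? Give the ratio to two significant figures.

ratio = 0.15

pKa = -log(7.3 × 10^-4) = 3.137
pH = pKa + log(r) ⇒ log(r) = 2.32 − 3.137 = -0.817
r = [ICH2COO-]/[ICH2COOH] = 10^(-0.817) = 0.152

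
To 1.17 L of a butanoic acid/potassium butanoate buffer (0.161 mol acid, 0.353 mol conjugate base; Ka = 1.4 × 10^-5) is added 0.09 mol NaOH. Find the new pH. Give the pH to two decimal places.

pH = 5.65

After neutralization: n(CH3(CH2)2COOH) = 0.071 mol, n(CH3(CH2)2COO-) = 0.443 mol.
pKa = −log(1.4 × 10^-5) = 4.854
pH = pKa + log(n_CH3(CH2)2COO-/n_CH3(CH2)2COOH) = 4.854 + log(0.443/0.071) = 4.854 + (+0.795)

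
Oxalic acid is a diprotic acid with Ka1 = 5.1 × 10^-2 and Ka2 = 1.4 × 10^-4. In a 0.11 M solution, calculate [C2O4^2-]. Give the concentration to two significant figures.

1.4 × 10^-4 M

First ionization gives [H+] ≈ [HC2O4-] = 5.36 × 10^-2 M.
Second step: Ka2 = [H+][C2O4^2-]/[HC2O4-] ≈ [C2O4^2-] (since [H+] ≈ [HC2O4-]).
So [C2O4^2-] ≈ Ka2.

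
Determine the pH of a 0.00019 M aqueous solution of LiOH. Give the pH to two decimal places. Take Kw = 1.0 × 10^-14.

pH = 10.28

LiOH is a strong base; [OH-] = 0.00019 M.
pOH = -log(0.00019) = 3.72
pH = 14.00 - 3.72 = 10.28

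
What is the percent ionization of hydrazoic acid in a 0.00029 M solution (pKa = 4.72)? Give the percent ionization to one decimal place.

HN3 ⇌ N3- + H+; let x = [H+] at equilibrium.
Ka = 10^(−4.72) = 1.91 × 10^-5
Ka = x²/(C₀ − x); solving the quadratic gives x = 6.55 × 10^-5 M.
% ionization = x/C₀ × 100% = 6.55 × 10^-5/0.00029 × 100% = 22.6%

22.6%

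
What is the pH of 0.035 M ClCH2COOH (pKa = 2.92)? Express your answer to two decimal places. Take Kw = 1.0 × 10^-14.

pH = 2.23

ClCH2COOH ⇌ ClCH2COO- + H+
Ka = 10^(−2.92) = 1.20 × 10^-3
Ka = x²/(0.035 − x) = 1.20 × 10^-3
x is not negligible relative to C₀; solve x² + 0.0012·x − 4.2e-05 = 0.
x = [−0.0012 + √(0.0012² + 0.000168)]/2 = 5.91 × 10^-3 M
pH = −log[H+] = −log(5.91 × 10^-3) = 2.23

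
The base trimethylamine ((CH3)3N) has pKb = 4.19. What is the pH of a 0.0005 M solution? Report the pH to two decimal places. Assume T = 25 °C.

(CH3)3N + H2O ⇌ (CH3)3NH+ + OH-
Kb = 10^(−4.19) = 6.46 × 10^-5
Kb = x²/(0.0005 − x) = 6.46 × 10^-5
Here C₀/Kb ≈ 7.74, so the small-x approximation fails. Use the quadratic:
x = (−Kb + √(Kb² + 4·Kb·C₀))/2 = 1.50 × 10^-4 M
pOH = 3.82, so pH = 14.00 − pOH = 10.18

pH = 10.18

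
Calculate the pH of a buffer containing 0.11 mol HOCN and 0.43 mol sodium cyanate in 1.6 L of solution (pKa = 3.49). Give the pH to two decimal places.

pH = pKa + log([A⁻]/[HA]) = 3.49 + log(0.43/0.11)
pH = 3.49 + (+0.592) = 4.08

pH = 4.08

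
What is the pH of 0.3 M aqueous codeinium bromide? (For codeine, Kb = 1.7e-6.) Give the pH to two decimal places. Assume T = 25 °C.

pH = 4.38

C18H22NO3+ is the conjugate acid of the weak base C18H21NO3.
Ka = Kw/Kb = 1.0×10^-14 / 1.7 × 10^-6 = 5.88 × 10^-9
Ka = [H+]²/(0.3 − [H+]) = 5.88 × 10^-9
Assume [H+] ≪ 0.3: [H+] ≈ √(5.88 × 10^-9 × 0.3) = 4.20 × 10^-5 M
Check: 0.014% ionized — well under 5%, approximation valid.
pH = −log[H+] = −log(4.20 × 10^-5) = 4.38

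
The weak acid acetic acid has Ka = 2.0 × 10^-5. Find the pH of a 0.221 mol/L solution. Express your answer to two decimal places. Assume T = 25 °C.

CH3COOH ⇌ CH3COO- + H+
Let x = [H+] at equilibrium. Ka = x²/(0.221 − x).
Neglecting x in the denominator: x = √(2.0 × 10^-5 × 0.221) = 2.10 × 10^-3 M
pH = −log(2.10 × 10^-3) = 2.68

pH = 2.68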